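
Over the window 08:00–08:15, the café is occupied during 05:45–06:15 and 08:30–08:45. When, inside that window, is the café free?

Covered (merged): 05:45–06:15, 08:30–08:45.
Complement within 08:00–08:15: 08:00–08:15.

08:00–08:15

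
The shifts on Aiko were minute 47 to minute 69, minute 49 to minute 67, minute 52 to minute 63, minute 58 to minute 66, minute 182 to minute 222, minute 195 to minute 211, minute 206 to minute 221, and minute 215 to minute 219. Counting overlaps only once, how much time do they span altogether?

62 minutes

Merged: minute 47 to minute 69, minute 182 to minute 222.
Lengths: 22 minutes + 40 minutes = 62 minutes.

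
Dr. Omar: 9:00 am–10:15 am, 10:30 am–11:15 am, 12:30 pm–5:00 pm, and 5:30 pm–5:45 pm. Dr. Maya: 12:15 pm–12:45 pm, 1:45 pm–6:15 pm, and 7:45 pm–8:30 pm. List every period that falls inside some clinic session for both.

12:30 pm–12:45 pm, 1:45 pm–5:00 pm, 5:30 pm–5:45 pm

9:00 am–10:15 am: no overlap with the second set.
10:30 am–11:15 am: no overlap with the second set.
12:30 pm–5:00 pm meets the second set on 12:30 pm–12:45 pm, 1:45 pm–5:00 pm.
5:30 pm–5:45 pm meets the second set on 5:30 pm–5:45 pm.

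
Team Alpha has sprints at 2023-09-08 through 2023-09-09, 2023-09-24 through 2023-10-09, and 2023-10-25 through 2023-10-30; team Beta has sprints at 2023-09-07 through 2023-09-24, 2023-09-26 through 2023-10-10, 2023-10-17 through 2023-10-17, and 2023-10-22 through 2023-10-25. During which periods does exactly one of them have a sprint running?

A but not B: 2023-09-25 through 2023-09-25, 2023-10-26 through 2023-10-30.
B but not A: 2023-09-07 through 2023-09-07, 2023-09-10 through 2023-09-23, 2023-10-10 through 2023-10-10, 2023-10-17 through 2023-10-17, 2023-10-22 through 2023-10-24.
Combining gives A △ B.

2023-09-07 through 2023-09-07, 2023-09-10 through 2023-09-23, 2023-09-25 through 2023-09-25, 2023-10-10 through 2023-10-10, 2023-10-17 through 2023-10-17, 2023-10-22 through 2023-10-24, 2023-10-26 through 2023-10-30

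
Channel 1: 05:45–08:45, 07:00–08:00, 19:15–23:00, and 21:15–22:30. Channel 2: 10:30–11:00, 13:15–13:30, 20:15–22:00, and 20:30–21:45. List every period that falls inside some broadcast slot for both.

First set merges to 05:45-08:45, 19:15-23:00.
Second set merges to 10:30-11:00, 13:15-13:30, 20:15-22:00.
05:45-08:45 falls entirely outside B.
19:15-23:00 overlaps B on 20:15-22:00.

20:15-22:00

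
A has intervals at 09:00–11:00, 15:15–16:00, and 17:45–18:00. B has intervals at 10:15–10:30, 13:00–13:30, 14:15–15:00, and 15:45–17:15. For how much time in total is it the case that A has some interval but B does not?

A \ B = 09:00–10:15, 10:30–11:00, 15:15–15:45, 17:45–18:00.
Total: 1 h 15 min + 30 min + 30 min + 15 min = 2 h 30 min.

2 h 30 min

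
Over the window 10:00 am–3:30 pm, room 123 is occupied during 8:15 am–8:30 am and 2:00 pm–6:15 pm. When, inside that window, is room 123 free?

Covered (merged): 8:15 am–8:30 am, 2:00 pm–6:15 pm.
Uncovered inside 10:00 am–3:30 pm: 10:00 am–2:00 pm.

10:00 am–2:00 pm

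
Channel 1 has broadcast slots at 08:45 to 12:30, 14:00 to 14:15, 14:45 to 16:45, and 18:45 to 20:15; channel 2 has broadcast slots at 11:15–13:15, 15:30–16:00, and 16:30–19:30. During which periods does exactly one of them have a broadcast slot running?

08:45–11:15, 12:30–13:15, 14:00–14:15, 14:45–15:30, 16:00–16:30, 16:45–18:45, 19:30–20:15

Only in the first: 08:45–11:15, 14:00–14:15, 14:45–15:30, 16:00–16:30, 19:30–20:15.
Only in the second: 12:30–13:15, 16:45–18:45.
Together these are the periods covered by exactly one.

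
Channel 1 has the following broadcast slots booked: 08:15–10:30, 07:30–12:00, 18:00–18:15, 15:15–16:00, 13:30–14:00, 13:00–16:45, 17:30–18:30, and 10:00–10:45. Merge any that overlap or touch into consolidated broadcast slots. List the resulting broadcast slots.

Sort by start: 07:30–12:00, 08:15–10:30, 10:00–10:45, 13:00–16:45, 13:30–14:00, 15:15–16:00, 17:30–18:30, 18:00–18:15.
08:15–10:30 overlaps/touches 07:30–12:00 → extend to 07:30–12:00.
10:00–10:45 overlaps/touches 07:30–12:00 → extend to 07:30–12:00.
13:00–16:45 is disjoint → start new block.
13:30–14:00 overlaps/touches 13:00–16:45 → extend to 13:00–16:45.
15:15–16:00 overlaps/touches 13:00–16:45 → extend to 13:00–16:45.
17:30–18:30 is disjoint → start new block.
18:00–18:15 overlaps/touches 17:30–18:30 → extend to 17:30–18:30.

07:30–12:00, 13:00–16:45, 17:30–18:30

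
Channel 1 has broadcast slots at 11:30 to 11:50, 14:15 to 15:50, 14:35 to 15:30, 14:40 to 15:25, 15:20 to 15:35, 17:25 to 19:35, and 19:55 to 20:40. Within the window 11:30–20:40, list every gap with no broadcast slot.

Covered (merged): 11:30-11:50, 14:15-15:50, 17:25-19:35, 19:55-20:40.
Complement within 11:30-20:40: 11:50-14:15, 15:50-17:25, 19:35-19:55.

11:50-14:15, 15:50-17:25, 19:35-19:55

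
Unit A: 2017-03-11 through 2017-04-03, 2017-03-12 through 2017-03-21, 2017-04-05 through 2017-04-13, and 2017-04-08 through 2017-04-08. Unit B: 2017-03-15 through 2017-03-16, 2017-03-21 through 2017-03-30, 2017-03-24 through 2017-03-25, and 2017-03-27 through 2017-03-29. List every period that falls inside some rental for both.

2017-03-15 through 2017-03-16, 2017-03-21 through 2017-03-30

Merge the first list: 2017-03-11 through 2017-04-03, 2017-04-05 through 2017-04-13.
Merge the second list: 2017-03-15 through 2017-03-16, 2017-03-21 through 2017-03-30.
2017-03-11 through 2017-04-03 meets the second set on 2017-03-15 through 2017-03-16, 2017-03-21 through 2017-03-30.
2017-04-05 through 2017-04-13: no overlap with the second set.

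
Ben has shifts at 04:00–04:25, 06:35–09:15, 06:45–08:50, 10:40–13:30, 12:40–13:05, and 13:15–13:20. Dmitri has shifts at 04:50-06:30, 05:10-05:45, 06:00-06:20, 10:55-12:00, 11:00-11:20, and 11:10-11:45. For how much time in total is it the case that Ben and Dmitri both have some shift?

1 h 5 min

First set merges to 04:00-04:25, 06:35-09:15, 10:40-13:30.
Second set merges to 04:50-06:30, 10:55-12:00.
A ∩ B = 10:55-12:00.
Total: 1 h 5 min.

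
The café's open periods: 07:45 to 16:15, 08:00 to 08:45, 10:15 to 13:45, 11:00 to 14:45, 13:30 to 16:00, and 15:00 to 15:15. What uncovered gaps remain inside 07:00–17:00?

Covered (merged): 07:45–16:15.
Uncovered inside 07:00–17:00: 07:00–07:45, 16:15–17:00.

07:00–07:45, 16:15–17:00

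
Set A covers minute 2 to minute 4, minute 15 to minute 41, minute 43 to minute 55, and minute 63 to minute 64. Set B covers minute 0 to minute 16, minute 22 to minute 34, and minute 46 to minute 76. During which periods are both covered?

minute 2 to minute 4 ∩ B → minute 2 to minute 4.
minute 15 to minute 41 ∩ B → minute 15 to minute 16, minute 22 to minute 34.
minute 43 to minute 55 ∩ B → minute 46 to minute 55.
minute 63 to minute 64 ∩ B → minute 63 to minute 64.

minute 2 to minute 4, minute 15 to minute 16, minute 22 to minute 34, minute 46 to minute 55, minute 63 to minute 64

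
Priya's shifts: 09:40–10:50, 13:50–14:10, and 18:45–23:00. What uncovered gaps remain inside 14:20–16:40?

14:20-16:40

Covered (merged): 09:40-10:50, 13:50-14:10, 18:45-23:00.
Gaps within 14:20-16:40: 14:20-16:40.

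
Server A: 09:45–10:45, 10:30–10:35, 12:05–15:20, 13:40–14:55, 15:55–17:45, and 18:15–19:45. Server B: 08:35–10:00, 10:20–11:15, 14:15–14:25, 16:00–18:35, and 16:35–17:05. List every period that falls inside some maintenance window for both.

09:45–10:00, 10:20–10:45, 14:15–14:25, 16:00–17:45, 18:15–18:35

A, merged: 09:45–10:45, 12:05–15:20, 15:55–17:45, 18:15–19:45.
B, merged: 08:35–10:00, 10:20–11:15, 14:15–14:25, 16:00–18:35.
09:45–10:45 overlaps B on 09:45–10:00, 10:20–10:45.
12:05–15:20 overlaps B on 14:15–14:25.
15:55–17:45 overlaps B on 16:00–17:45.
18:15–19:45 overlaps B on 18:15–18:35.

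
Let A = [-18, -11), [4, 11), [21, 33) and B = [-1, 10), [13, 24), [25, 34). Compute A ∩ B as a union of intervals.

[4, 10) ∪ [21, 24) ∪ [25, 33)

[-18, -11) falls entirely outside B.
[4, 11) overlaps B on [4, 10).
[21, 33) overlaps B on [21, 24), [25, 33).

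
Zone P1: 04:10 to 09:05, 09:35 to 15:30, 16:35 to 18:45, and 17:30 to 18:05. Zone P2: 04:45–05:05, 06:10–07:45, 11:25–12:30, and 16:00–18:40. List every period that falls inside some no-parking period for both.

Merge the first list: 04:10-09:05, 09:35-15:30, 16:35-18:45.
04:10-09:05 overlaps B on 04:45-05:05, 06:10-07:45.
09:35-15:30 overlaps B on 11:25-12:30.
16:35-18:45 overlaps B on 16:35-18:40.

04:45-05:05, 06:10-07:45, 11:25-12:30, 16:35-18:40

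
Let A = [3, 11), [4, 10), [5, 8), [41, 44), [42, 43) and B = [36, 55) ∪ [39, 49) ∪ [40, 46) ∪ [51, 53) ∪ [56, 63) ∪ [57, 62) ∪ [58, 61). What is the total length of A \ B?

8

First set merges to [3, 11), [41, 44).
Second set merges to [36, 55), [56, 63).
A \ B = [3, 11).
Total: 8.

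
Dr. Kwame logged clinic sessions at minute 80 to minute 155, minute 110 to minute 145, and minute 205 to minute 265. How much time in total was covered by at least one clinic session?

Merged: minute 80 to minute 155, minute 205 to minute 265.
Lengths: 75 minutes + 60 minutes = 135 minutes.

135 minutes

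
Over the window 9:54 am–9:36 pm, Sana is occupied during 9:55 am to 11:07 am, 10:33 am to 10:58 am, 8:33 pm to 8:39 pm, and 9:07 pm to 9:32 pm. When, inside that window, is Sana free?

Covered (merged): 9:55 am–11:07 am, 8:33 pm–8:39 pm, 9:07 pm–9:32 pm.
Gaps within 9:54 am–9:36 pm: 9:54 am–9:55 am, 11:07 am–8:33 pm, 8:39 pm–9:07 pm, 9:32 pm–9:36 pm.

9:54 am–9:55 am, 11:07 am–8:33 pm, 8:39 pm–9:07 pm, 9:32 pm–9:36 pm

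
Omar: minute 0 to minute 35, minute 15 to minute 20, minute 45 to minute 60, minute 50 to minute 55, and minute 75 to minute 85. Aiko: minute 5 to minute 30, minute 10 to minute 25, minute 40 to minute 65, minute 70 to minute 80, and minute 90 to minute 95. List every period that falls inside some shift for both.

A, merged: minute 0 to minute 35, minute 45 to minute 60, minute 75 to minute 85.
B, merged: minute 5 to minute 30, minute 40 to minute 65, minute 70 to minute 80, minute 90 to minute 95.
minute 0 to minute 35 meets the second set on minute 5 to minute 30.
minute 45 to minute 60 meets the second set on minute 45 to minute 60.
minute 75 to minute 85 meets the second set on minute 75 to minute 80.

minute 5 to minute 30, minute 45 to minute 60, minute 75 to minute 80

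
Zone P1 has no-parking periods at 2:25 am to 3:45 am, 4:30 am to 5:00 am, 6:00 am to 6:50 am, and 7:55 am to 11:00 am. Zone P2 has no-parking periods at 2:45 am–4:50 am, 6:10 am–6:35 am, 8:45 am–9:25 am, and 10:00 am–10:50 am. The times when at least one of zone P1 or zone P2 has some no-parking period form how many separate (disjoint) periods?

A ∪ B = 2:25 am–5:00 am, 6:00 am–6:50 am, 7:55 am–11:00 am.
That is 3 disjoint pieces.

3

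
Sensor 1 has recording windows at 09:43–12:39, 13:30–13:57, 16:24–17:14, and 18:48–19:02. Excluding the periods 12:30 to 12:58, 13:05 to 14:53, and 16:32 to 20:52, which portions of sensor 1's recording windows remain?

09:43–12:39 with B removed leaves 09:43–12:30.
13:30–13:57 lies entirely inside B → drops out.
16:24–17:14 with B removed leaves 16:24–16:32.
18:48–19:02 lies entirely inside B → drops out.

09:43–12:30, 16:24–16:32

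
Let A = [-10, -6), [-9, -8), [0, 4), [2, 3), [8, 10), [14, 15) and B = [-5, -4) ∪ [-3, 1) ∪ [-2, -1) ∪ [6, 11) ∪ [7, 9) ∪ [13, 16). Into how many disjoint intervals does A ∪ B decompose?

5

A, merged: [-10, -6), [0, 4), [8, 10), [14, 15).
B, merged: [-5, -4), [-3, 1), [6, 11), [13, 16).
A ∪ B = [-10, -6), [-5, -4), [-3, 4), [6, 11), [13, 16).
That is 5 disjoint pieces.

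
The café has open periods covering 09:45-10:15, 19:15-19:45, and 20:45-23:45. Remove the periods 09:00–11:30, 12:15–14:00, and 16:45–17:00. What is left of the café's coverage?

09:45–10:15 lies entirely inside B → drops out.
19:15–19:45 is untouched.
20:45–23:45 is untouched.

19:15–19:45, 20:45–23:45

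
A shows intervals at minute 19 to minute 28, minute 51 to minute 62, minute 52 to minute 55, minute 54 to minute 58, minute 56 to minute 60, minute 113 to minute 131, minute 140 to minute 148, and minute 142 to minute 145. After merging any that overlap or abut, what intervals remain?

minute 51 to minute 62 is disjoint → start new block.
minute 52 to minute 55 overlaps/touches minute 51 to minute 62 → extend to minute 51 to minute 62.
minute 54 to minute 58 overlaps/touches minute 51 to minute 62 → extend to minute 51 to minute 62.
minute 56 to minute 60 overlaps/touches minute 51 to minute 62 → extend to minute 51 to minute 62.
minute 113 to minute 131 is disjoint → start new block.
minute 140 to minute 148 is disjoint → start new block.
minute 142 to minute 145 overlaps/touches minute 140 to minute 148 → extend to minute 140 to minute 148.

minute 19 to minute 28, minute 51 to minute 62, minute 113 to minute 131, minute 140 to minute 148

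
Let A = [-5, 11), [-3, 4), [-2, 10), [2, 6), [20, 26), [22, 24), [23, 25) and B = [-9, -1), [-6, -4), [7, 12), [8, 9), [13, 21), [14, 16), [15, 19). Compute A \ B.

Merge the first list: [-5, 11), [20, 26).
Merge the second list: [-9, -1), [7, 12), [13, 21).
[-5, 11) minus B → [-1, 7).
[20, 26) minus B → [21, 26).

[-1, 7) ∪ [21, 26)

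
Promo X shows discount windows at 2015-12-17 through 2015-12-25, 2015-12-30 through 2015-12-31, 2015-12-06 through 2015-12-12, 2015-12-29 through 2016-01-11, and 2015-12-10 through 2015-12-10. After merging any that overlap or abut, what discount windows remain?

Sort by start: 2015-12-06 through 2015-12-12, 2015-12-10 through 2015-12-10, 2015-12-17 through 2015-12-25, 2015-12-29 through 2016-01-11, 2015-12-30 through 2015-12-31.
2015-12-10 through 2015-12-10 overlaps/touches 2015-12-06 through 2015-12-12 → extend to 2015-12-06 through 2015-12-12.
2015-12-17 through 2015-12-25 is disjoint → start new block.
2015-12-29 through 2016-01-11 is disjoint → start new block.
2015-12-30 through 2015-12-31 overlaps/touches 2015-12-29 through 2016-01-11 → extend to 2015-12-29 through 2016-01-11.

2015-12-06 through 2015-12-12, 2015-12-17 through 2015-12-25, 2015-12-29 through 2016-01-11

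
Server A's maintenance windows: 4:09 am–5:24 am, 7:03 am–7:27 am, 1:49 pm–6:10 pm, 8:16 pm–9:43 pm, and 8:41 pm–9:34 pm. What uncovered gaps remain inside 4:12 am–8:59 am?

5:24 am–7:03 am, 7:27 am–8:59 am

After merging, the occupied span is 4:09 am–5:24 am, 7:03 am–7:27 am, 1:49 pm–6:10 pm, 8:16 pm–9:43 pm.
Complement within 4:12 am–8:59 am: 5:24 am–7:03 am, 7:27 am–8:59 am.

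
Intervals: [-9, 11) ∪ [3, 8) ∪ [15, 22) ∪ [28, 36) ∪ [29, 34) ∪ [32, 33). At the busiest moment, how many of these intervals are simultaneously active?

Sweep endpoints in order; track running count of active intervals.
Peak of 3 reached at 32.

3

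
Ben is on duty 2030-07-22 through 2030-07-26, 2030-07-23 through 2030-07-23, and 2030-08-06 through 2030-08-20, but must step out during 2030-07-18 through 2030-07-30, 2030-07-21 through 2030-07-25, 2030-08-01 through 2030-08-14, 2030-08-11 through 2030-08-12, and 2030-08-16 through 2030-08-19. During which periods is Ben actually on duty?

First set merges to 2030-07-22 through 2030-07-26, 2030-08-06 through 2030-08-20.
Second set merges to 2030-07-18 through 2030-07-30, 2030-08-01 through 2030-08-14, 2030-08-16 through 2030-08-19.
2030-07-22 through 2030-07-26: fully covered by B → removed.
2030-08-06 through 2030-08-20 minus B → 2030-08-15 through 2030-08-15, 2030-08-20 through 2030-08-20.

2030-08-15 through 2030-08-15, 2030-08-20 through 2030-08-20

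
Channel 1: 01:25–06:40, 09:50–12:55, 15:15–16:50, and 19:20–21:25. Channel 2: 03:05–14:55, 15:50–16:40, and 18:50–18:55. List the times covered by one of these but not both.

01:25–03:05, 06:40–09:50, 12:55–14:55, 15:15–15:50, 16:40–16:50, 18:50–18:55, 19:20–21:25

A \ B = 01:25–03:05, 15:15–15:50, 16:40–16:50, 19:20–21:25.
B \ A = 06:40–09:50, 12:55–14:55, 18:50–18:55.
Union of the two gives the symmetric difference.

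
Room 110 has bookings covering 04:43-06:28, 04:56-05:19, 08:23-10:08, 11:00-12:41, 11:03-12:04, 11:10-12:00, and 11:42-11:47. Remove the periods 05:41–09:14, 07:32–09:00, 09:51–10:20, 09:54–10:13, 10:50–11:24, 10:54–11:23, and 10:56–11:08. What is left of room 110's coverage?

Merge the first list: 04:43-06:28, 08:23-10:08, 11:00-12:41.
Merge the second list: 05:41-09:14, 09:51-10:20, 10:50-11:24.
04:43-06:28 \ B = 04:43-05:41.
08:23-10:08 \ B = 09:14-09:51.
11:00-12:41 \ B = 11:24-12:41.

04:43-05:41, 09:14-09:51, 11:24-12:41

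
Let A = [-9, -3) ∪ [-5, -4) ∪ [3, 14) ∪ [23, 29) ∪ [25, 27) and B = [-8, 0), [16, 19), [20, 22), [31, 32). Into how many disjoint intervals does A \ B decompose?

3

A, merged: [-9, -3), [3, 14), [23, 29).
A \ B = [-9, -8), [3, 14), [23, 29).
That is 3 disjoint pieces.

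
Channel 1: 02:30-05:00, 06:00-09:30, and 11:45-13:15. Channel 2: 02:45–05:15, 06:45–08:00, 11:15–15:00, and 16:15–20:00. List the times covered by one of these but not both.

Only in the first: 02:30-02:45, 06:00-06:45, 08:00-09:30.
Only in the second: 05:00-05:15, 11:15-11:45, 13:15-15:00, 16:15-20:00.
Together these are the periods covered by exactly one.

02:30-02:45, 05:00-05:15, 06:00-06:45, 08:00-09:30, 11:15-11:45, 13:15-15:00, 16:15-20:00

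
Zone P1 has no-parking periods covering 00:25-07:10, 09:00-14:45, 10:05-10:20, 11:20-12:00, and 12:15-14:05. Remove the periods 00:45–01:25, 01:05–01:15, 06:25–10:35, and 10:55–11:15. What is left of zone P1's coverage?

A, merged: 00:25–07:10, 09:00–14:45.
B, merged: 00:45–01:25, 06:25–10:35, 10:55–11:15.
00:25–07:10 \ B = 00:25–00:45, 01:25–06:25.
09:00–14:45 \ B = 10:35–10:55, 11:15–14:45.

00:25–00:45, 01:25–06:25, 10:35–10:55, 11:15–14:45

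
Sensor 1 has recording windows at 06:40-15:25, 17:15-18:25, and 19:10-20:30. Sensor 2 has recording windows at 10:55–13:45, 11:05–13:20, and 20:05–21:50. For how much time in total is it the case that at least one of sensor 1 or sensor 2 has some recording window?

Second set merges to 10:55–13:45, 20:05–21:50.
A ∪ B = 06:40–15:25, 17:15–18:25, 19:10–21:50.
Total: 8 h 45 min + 1 h 10 min + 2 h 40 min = 12 h 35 min.

12 h 35 min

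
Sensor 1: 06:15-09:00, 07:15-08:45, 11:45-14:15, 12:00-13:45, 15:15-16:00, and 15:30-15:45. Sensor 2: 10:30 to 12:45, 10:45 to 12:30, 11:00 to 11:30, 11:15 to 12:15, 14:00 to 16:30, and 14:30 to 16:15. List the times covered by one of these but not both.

Merge the first list: 06:15–09:00, 11:45–14:15, 15:15–16:00.
Merge the second list: 10:30–12:45, 14:00–16:30.
Only in the first: 06:15–09:00, 12:45–14:00.
Only in the second: 10:30–11:45, 14:15–15:15, 16:00–16:30.
Together these are the periods covered by exactly one.

06:15–09:00, 10:30–11:45, 12:45–14:00, 14:15–15:15, 16:00–16:30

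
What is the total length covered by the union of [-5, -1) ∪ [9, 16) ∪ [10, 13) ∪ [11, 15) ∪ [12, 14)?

11

Merged: [-5, -1), [9, 16).
Lengths: 4 + 7 = 11.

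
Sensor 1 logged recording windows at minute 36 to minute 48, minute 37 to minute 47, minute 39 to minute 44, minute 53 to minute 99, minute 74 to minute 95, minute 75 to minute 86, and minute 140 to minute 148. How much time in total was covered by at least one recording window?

66 minutes

Merged: minute 36 to minute 48, minute 53 to minute 99, minute 140 to minute 148.
Lengths: 12 minutes + 46 minutes + 8 minutes = 66 minutes.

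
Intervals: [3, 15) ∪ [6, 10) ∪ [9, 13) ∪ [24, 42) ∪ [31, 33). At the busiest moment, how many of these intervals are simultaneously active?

At 9, 3 of the intervals are simultaneously active.
No point has more.

3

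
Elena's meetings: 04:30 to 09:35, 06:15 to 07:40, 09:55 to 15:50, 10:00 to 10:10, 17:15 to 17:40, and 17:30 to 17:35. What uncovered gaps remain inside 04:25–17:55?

04:25–04:30, 09:35–09:55, 15:50–17:15, 17:40–17:55

After merging, the occupied span is 04:30–09:35, 09:55–15:50, 17:15–17:40.
Complement within 04:25–17:55: 04:25–04:30, 09:35–09:55, 15:50–17:15, 17:40–17:55.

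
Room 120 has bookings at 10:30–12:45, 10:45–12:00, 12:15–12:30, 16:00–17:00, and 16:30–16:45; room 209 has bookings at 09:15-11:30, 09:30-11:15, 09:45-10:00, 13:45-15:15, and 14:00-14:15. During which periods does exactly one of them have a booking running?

09:15–10:30, 11:30–12:45, 13:45–15:15, 16:00–17:00

Merge the first list: 10:30–12:45, 16:00–17:00.
Merge the second list: 09:15–11:30, 13:45–15:15.
Only in the first: 11:30–12:45, 16:00–17:00.
Only in the second: 09:15–10:30, 13:45–15:15.
Together these are the periods covered by exactly one.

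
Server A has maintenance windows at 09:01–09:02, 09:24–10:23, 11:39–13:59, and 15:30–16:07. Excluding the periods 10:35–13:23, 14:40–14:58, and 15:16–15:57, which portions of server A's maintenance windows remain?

09:01–09:02 is untouched.
09:24–10:23 is untouched.
11:39–13:59 with B removed leaves 13:23–13:59.
15:30–16:07 with B removed leaves 15:57–16:07.

09:01–09:02, 09:24–10:23, 13:23–13:59, 15:57–16:07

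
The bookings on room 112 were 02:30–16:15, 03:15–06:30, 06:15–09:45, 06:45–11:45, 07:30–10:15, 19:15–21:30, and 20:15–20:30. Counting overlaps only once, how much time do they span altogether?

Merged: 02:30–16:15, 19:15–21:30.
Lengths: 13 h 45 min + 2 h 15 min = 16 h.

16 h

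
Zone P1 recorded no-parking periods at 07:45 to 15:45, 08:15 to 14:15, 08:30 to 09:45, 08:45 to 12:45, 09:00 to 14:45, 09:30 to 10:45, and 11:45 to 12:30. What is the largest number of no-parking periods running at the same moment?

6

Sweep endpoints in order; track running count of active intervals.
Peak of 6 reached at 09:30.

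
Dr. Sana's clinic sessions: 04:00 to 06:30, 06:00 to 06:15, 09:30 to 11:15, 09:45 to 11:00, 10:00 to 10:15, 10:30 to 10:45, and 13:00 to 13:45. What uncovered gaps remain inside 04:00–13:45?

06:30–09:30, 11:15–13:00

The merged coverage is 04:00–06:30, 09:30–11:15, 13:00–13:45.
Uncovered inside 04:00–13:45: 06:30–09:30, 11:15–13:00.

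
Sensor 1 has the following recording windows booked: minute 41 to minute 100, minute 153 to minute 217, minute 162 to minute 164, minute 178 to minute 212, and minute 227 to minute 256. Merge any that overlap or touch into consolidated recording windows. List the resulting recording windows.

minute 153 to minute 217 is disjoint → start new block.
minute 162 to minute 164 overlaps/touches minute 153 to minute 217 → extend to minute 153 to minute 217.
minute 178 to minute 212 overlaps/touches minute 153 to minute 217 → extend to minute 153 to minute 217.
minute 227 to minute 256 is disjoint → start new block.

minute 41 to minute 100, minute 153 to minute 217, minute 227 to minute 256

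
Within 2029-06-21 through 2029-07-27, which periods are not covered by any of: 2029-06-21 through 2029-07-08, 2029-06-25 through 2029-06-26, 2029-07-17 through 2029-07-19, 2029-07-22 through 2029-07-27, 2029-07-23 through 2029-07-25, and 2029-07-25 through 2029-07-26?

2029-07-09 through 2029-07-16, 2029-07-20 through 2029-07-21

Covered (merged): 2029-06-21 through 2029-07-08, 2029-07-17 through 2029-07-19, 2029-07-22 through 2029-07-27.
Uncovered inside 2029-06-21 through 2029-07-27: 2029-07-09 through 2029-07-16, 2029-07-20 through 2029-07-21.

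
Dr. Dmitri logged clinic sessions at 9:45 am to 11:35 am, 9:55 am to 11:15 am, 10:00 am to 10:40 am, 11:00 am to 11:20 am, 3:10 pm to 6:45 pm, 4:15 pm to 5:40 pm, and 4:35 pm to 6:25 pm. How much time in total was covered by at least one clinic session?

Merged: 9:45 am–11:35 am, 3:10 pm–6:45 pm.
Lengths: 1 h 50 min + 3 h 35 min = 5 h 25 min.

5 h 25 min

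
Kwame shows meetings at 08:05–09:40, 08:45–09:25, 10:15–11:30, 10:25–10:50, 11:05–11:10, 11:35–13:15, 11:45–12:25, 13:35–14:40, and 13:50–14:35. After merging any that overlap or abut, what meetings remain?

08:45–09:25 overlaps/touches 08:05–09:40 → extend to 08:05–09:40.
10:15–11:30 is disjoint → start new block.
10:25–10:50 overlaps/touches 10:15–11:30 → extend to 10:15–11:30.
11:05–11:10 overlaps/touches 10:15–11:30 → extend to 10:15–11:30.
11:35–13:15 is disjoint → start new block.
11:45–12:25 overlaps/touches 11:35–13:15 → extend to 11:35–13:15.
13:35–14:40 is disjoint → start new block.
13:50–14:35 overlaps/touches 13:35–14:40 → extend to 13:35–14:40.

08:05–09:40, 10:15–11:30, 11:35–13:15, 13:35–14:40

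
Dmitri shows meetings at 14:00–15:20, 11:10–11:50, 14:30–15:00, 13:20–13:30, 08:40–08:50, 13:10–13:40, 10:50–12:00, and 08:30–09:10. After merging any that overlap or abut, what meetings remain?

Sort by start: 08:30-09:10, 08:40-08:50, 10:50-12:00, 11:10-11:50, 13:10-13:40, 13:20-13:30, 14:00-15:20, 14:30-15:00.
08:40-08:50 overlaps/touches 08:30-09:10 → extend to 08:30-09:10.
10:50-12:00 is disjoint → start new block.
11:10-11:50 overlaps/touches 10:50-12:00 → extend to 10:50-12:00.
13:10-13:40 is disjoint → start new block.
13:20-13:30 overlaps/touches 13:10-13:40 → extend to 13:10-13:40.
14:00-15:20 is disjoint → start new block.
14:30-15:00 overlaps/touches 14:00-15:20 → extend to 14:00-15:20.

08:30-09:10, 10:50-12:00, 13:10-13:40, 14:00-15:20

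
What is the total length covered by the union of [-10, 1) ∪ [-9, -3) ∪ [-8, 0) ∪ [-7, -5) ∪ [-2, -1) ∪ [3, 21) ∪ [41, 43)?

31

Merged: [-10, 1), [3, 21), [41, 43).
Lengths: 11 + 18 + 2 = 31.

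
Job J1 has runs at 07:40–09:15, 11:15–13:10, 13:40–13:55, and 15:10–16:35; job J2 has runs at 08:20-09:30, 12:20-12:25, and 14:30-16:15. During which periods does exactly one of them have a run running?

A but not B: 07:40-08:20, 11:15-12:20, 12:25-13:10, 13:40-13:55, 16:15-16:35.
B but not A: 09:15-09:30, 14:30-15:10.
Combining gives A △ B.

07:40-08:20, 09:15-09:30, 11:15-12:20, 12:25-13:10, 13:40-13:55, 14:30-15:10, 16:15-16:35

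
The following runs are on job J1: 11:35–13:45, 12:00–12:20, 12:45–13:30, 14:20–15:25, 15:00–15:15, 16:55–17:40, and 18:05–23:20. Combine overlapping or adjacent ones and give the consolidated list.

12:00–12:20 overlaps/touches 11:35–13:45 → extend to 11:35–13:45.
12:45–13:30 overlaps/touches 11:35–13:45 → extend to 11:35–13:45.
14:20–15:25 is disjoint → start new block.
15:00–15:15 overlaps/touches 14:20–15:25 → extend to 14:20–15:25.
16:55–17:40 is disjoint → start new block.
18:05–23:20 is disjoint → start new block.

11:35–13:45, 14:20–15:25, 16:55–17:40, 18:05–23:20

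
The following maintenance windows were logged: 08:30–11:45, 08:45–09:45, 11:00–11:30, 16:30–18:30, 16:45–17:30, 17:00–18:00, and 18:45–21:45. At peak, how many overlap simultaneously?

Sweep endpoints in order; track running count of active intervals.
Peak of 3 reached at 17:00.

3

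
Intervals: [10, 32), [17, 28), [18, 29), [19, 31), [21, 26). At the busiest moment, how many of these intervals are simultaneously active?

5

At 21, 5 of the intervals are simultaneously active.
No point has more.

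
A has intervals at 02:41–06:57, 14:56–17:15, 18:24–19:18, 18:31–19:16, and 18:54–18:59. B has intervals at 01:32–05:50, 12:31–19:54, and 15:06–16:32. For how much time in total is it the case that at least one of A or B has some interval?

Merge the first list: 02:41–06:57, 14:56–17:15, 18:24–19:18.
Merge the second list: 01:32–05:50, 12:31–19:54.
A ∪ B = 01:32–06:57, 12:31–19:54.
Total: 5 h 25 min + 7 h 23 min = 12 h 48 min.

12 h 48 min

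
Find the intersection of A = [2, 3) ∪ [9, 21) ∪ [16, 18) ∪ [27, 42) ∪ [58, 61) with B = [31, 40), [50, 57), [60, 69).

A, merged: [2, 3), [9, 21), [27, 42), [58, 61).
[2, 3) meets no B interval.
[9, 21) meets no B interval.
[27, 42) ∩ B → [31, 40).
[58, 61) ∩ B → [60, 61).

[31, 40) ∪ [60, 61)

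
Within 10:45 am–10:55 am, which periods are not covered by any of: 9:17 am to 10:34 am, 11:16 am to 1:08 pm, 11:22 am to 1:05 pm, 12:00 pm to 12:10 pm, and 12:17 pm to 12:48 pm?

Covered (merged): 9:17 am–10:34 am, 11:16 am–1:08 pm.
Gaps within 10:45 am–10:55 am: 10:45 am–10:55 am.

10:45 am–10:55 am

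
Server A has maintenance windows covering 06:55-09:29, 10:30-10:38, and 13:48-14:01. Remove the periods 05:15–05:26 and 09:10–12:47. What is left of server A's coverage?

06:55–09:10, 13:48–14:01

06:55–09:29 \ B = 06:55–09:10.
10:30–10:38: entirely removed.
13:48–14:01: nothing removed.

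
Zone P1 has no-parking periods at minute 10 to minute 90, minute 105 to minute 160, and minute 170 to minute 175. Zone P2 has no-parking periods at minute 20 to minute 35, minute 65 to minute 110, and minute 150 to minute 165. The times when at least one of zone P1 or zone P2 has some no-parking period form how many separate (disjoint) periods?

A ∪ B = minute 10 to minute 165, minute 170 to minute 175.
That is 2 disjoint pieces.

2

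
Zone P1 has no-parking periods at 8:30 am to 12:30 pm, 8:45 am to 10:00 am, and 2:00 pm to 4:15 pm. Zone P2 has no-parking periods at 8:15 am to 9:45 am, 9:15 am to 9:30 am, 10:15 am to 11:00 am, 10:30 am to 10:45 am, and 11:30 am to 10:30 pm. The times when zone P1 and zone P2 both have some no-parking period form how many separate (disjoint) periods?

First set merges to 8:30 am-12:30 pm, 2:00 pm-4:15 pm.
Second set merges to 8:15 am-9:45 am, 10:15 am-11:00 am, 11:30 am-10:30 pm.
A ∩ B = 8:30 am-9:45 am, 10:15 am-11:00 am, 11:30 am-12:30 pm, 2:00 pm-4:15 pm.
That is 4 disjoint pieces.

4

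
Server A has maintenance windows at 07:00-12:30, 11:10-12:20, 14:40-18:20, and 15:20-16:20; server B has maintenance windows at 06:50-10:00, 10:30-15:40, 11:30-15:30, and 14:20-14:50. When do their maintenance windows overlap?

07:00–10:00, 10:30–12:30, 14:40–15:40

First set merges to 07:00–12:30, 14:40–18:20.
Second set merges to 06:50–10:00, 10:30–15:40.
07:00–12:30 ∩ B → 07:00–10:00, 10:30–12:30.
14:40–18:20 ∩ B → 14:40–15:40.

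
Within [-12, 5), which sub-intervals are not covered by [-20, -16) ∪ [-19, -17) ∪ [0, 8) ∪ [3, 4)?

[-12, 0)

Covered (merged): [-20, -16), [0, 8).
Complement within [-12, 5): [-12, 0).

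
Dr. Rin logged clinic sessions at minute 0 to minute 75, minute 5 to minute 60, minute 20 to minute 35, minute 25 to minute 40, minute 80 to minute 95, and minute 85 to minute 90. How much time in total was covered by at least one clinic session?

90 minutes

Merged: minute 0 to minute 75, minute 80 to minute 95.
Lengths: 75 minutes + 15 minutes = 90 minutes.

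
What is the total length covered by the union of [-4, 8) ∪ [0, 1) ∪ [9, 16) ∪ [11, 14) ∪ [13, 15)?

19

Merged: [-4, 8), [9, 16).
Lengths: 12 + 7 = 19.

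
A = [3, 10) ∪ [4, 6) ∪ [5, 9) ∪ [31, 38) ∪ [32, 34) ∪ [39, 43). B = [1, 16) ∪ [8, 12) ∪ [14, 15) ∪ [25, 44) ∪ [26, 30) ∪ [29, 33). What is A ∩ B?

Merge the first list: [3, 10), [31, 38), [39, 43).
Merge the second list: [1, 16), [25, 44).
[3, 10) overlaps B on [3, 10).
[31, 38) overlaps B on [31, 38).
[39, 43) overlaps B on [39, 43).

[3, 10) ∪ [31, 38) ∪ [39, 43)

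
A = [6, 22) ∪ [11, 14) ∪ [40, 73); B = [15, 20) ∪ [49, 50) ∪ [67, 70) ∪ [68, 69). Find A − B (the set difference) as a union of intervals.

[6, 15) ∪ [20, 22) ∪ [40, 49) ∪ [50, 67) ∪ [70, 73)

A, merged: [6, 22), [40, 73).
B, merged: [15, 20), [49, 50), [67, 70).
[6, 22) \ B = [6, 15), [20, 22).
[40, 73) \ B = [40, 49), [50, 67), [70, 73).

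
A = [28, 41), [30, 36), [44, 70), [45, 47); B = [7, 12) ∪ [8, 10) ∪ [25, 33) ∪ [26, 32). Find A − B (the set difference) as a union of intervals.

A, merged: [28, 41), [44, 70).
B, merged: [7, 12), [25, 33).
[28, 41) with B removed leaves [33, 41).
[44, 70) is untouched.

[33, 41) ∪ [44, 70)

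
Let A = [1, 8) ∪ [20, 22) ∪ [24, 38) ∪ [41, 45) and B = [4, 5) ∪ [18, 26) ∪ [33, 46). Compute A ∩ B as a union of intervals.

[1, 8) overlaps B on [4, 5).
[20, 22) overlaps B on [20, 22).
[24, 38) overlaps B on [24, 26), [33, 38).
[41, 45) overlaps B on [41, 45).

[4, 5) ∪ [20, 22) ∪ [24, 26) ∪ [33, 38) ∪ [41, 45)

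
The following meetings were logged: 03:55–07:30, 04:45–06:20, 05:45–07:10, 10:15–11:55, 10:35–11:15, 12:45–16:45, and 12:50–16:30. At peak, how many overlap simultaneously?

3

Sweep endpoints in order; track running count of active intervals.
Peak of 3 reached at 05:45.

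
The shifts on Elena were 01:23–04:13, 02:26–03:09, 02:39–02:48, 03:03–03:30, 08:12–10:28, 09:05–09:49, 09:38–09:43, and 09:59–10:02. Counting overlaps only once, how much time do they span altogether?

Merged: 01:23–04:13, 08:12–10:28.
Lengths: 2 h 50 min + 2 h 16 min = 5 h 6 min.

5 h 6 min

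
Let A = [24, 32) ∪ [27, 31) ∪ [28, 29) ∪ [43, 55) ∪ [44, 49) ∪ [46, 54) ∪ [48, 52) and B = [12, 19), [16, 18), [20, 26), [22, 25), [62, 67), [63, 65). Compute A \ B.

[26, 32) ∪ [43, 55)

First set merges to [24, 32), [43, 55).
Second set merges to [12, 19), [20, 26), [62, 67).
[24, 32) \ B = [26, 32).
[43, 55): nothing removed.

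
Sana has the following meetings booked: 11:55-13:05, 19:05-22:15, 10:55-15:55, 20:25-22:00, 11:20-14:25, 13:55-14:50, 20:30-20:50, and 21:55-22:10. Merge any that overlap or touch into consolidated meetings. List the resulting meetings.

10:55–15:55, 19:05–22:15

Sort by start: 10:55–15:55, 11:20–14:25, 11:55–13:05, 13:55–14:50, 19:05–22:15, 20:25–22:00, 20:30–20:50, 21:55–22:10.
11:20–14:25 overlaps/touches 10:55–15:55 → extend to 10:55–15:55.
11:55–13:05 overlaps/touches 10:55–15:55 → extend to 10:55–15:55.
13:55–14:50 overlaps/touches 10:55–15:55 → extend to 10:55–15:55.
19:05–22:15 is disjoint → start new block.
20:25–22:00 overlaps/touches 19:05–22:15 → extend to 19:05–22:15.
20:30–20:50 overlaps/touches 19:05–22:15 → extend to 19:05–22:15.
21:55–22:10 overlaps/touches 19:05–22:15 → extend to 19:05–22:15.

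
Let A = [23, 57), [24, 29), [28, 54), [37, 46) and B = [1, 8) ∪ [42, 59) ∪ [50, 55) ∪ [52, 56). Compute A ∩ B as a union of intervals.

[42, 57)

First set merges to [23, 57).
Second set merges to [1, 8), [42, 59).
[23, 57) meets the second set on [42, 57).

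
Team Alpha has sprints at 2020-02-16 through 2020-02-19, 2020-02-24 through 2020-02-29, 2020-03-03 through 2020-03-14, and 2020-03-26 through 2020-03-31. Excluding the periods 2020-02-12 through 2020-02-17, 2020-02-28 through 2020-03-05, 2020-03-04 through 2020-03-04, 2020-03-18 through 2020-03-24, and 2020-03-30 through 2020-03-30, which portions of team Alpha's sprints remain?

Merge the second list: 2020-02-12 through 2020-02-17, 2020-02-28 through 2020-03-05, 2020-03-18 through 2020-03-24, 2020-03-30 through 2020-03-30.
2020-02-16 through 2020-02-19 minus B → 2020-02-18 through 2020-02-19.
2020-02-24 through 2020-02-29 minus B → 2020-02-24 through 2020-02-27.
2020-03-03 through 2020-03-14 minus B → 2020-03-06 through 2020-03-14.
2020-03-26 through 2020-03-31 minus B → 2020-03-26 through 2020-03-29, 2020-03-31 through 2020-03-31.

2020-02-18 through 2020-02-19, 2020-02-24 through 2020-02-27, 2020-03-06 through 2020-03-14, 2020-03-26 through 2020-03-29, 2020-03-31 through 2020-03-31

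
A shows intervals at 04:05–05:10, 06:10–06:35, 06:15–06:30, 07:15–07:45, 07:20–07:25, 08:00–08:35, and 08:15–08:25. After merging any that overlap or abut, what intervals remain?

04:05–05:10, 06:10–06:35, 07:15–07:45, 08:00–08:35

06:10–06:35 is disjoint → start new block.
06:15–06:30 overlaps/touches 06:10–06:35 → extend to 06:10–06:35.
07:15–07:45 is disjoint → start new block.
07:20–07:25 overlaps/touches 07:15–07:45 → extend to 07:15–07:45.
08:00–08:35 is disjoint → start new block.
08:15–08:25 overlaps/touches 08:00–08:35 → extend to 08:00–08:35.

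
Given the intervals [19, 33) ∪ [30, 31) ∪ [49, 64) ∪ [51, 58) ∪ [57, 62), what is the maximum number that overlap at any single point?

3

At 57, 3 of the intervals are simultaneously active.
No point has more.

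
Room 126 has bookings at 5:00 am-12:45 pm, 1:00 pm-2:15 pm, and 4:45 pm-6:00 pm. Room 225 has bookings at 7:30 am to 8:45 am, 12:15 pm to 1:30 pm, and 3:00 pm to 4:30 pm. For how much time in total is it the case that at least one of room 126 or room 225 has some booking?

12 h

A ∪ B = 5:00 am-2:15 pm, 3:00 pm-4:30 pm, 4:45 pm-6:00 pm.
Total: 9 h 15 min + 1 h 30 min + 1 h 15 min = 12 h.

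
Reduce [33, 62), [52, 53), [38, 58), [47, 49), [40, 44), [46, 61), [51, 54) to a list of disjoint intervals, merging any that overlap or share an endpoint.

[33, 62)

Sort by start: [33, 62), [38, 58), [40, 44), [46, 61), [47, 49), [51, 54), [52, 53).
[38, 58) overlaps/touches [33, 62) → extend to [33, 62).
[40, 44) overlaps/touches [33, 62) → extend to [33, 62).
[46, 61) overlaps/touches [33, 62) → extend to [33, 62).
[47, 49) overlaps/touches [33, 62) → extend to [33, 62).
[51, 54) overlaps/touches [33, 62) → extend to [33, 62).
[52, 53) overlaps/touches [33, 62) → extend to [33, 62).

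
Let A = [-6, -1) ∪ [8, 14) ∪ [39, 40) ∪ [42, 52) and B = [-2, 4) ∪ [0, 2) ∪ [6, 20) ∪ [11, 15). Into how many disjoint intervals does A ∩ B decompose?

2

B, merged: [-2, 4), [6, 20).
A ∩ B = [-2, -1), [8, 14).
That is 2 disjoint pieces.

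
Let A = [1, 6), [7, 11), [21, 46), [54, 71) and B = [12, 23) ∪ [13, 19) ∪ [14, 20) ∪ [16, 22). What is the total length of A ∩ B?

Second set merges to [12, 23).
A ∩ B = [21, 23).
Total: 2.

2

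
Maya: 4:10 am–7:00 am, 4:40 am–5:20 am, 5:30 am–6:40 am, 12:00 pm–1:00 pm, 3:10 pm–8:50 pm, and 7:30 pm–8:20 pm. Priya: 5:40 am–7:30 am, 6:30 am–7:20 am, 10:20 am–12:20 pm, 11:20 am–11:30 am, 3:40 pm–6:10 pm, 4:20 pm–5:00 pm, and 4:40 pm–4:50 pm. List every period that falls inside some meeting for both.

5:40 am–7:00 am, 12:00 pm–12:20 pm, 3:40 pm–6:10 pm

Merge the first list: 4:10 am–7:00 am, 12:00 pm–1:00 pm, 3:10 pm–8:50 pm.
Merge the second list: 5:40 am–7:30 am, 10:20 am–12:20 pm, 3:40 pm–6:10 pm.
4:10 am–7:00 am meets the second set on 5:40 am–7:00 am.
12:00 pm–1:00 pm meets the second set on 12:00 pm–12:20 pm.
3:10 pm–8:50 pm meets the second set on 3:40 pm–6:10 pm.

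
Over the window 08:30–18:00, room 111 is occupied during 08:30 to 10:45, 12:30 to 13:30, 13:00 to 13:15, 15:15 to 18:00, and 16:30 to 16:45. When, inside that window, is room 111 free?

10:45–12:30, 13:30–15:15

Covered (merged): 08:30–10:45, 12:30–13:30, 15:15–18:00.
Gaps within 08:30–18:00: 10:45–12:30, 13:30–15:15.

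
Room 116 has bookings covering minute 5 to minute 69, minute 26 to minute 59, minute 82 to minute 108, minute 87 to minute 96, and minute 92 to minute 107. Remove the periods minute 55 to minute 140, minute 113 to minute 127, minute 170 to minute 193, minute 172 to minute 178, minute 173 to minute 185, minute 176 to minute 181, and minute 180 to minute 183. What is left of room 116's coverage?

Merge the first list: minute 5 to minute 69, minute 82 to minute 108.
Merge the second list: minute 55 to minute 140, minute 170 to minute 193.
minute 5 to minute 69 \ B = minute 5 to minute 55.
minute 82 to minute 108: entirely removed.

minute 5 to minute 55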